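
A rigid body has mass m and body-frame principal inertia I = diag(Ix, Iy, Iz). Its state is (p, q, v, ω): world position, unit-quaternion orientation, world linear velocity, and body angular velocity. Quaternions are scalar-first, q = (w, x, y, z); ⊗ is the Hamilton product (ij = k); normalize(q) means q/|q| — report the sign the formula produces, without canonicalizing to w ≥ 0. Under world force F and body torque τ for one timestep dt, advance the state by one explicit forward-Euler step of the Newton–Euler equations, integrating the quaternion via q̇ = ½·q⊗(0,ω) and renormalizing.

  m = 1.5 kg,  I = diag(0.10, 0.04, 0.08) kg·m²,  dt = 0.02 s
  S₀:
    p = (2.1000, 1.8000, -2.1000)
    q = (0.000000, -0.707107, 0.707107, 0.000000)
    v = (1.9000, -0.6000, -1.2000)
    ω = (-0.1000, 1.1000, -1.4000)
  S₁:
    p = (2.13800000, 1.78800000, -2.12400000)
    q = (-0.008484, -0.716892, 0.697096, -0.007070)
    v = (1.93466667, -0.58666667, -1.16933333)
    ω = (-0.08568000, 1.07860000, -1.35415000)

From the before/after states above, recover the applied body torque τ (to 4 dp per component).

ω₁ − ω₀ = (0.01432000, -0.02140000, 0.04585000)
τ = I·(Δω/dt) + ω₀×(Iω₀) = (0.0100, -0.0400, 0.1900)

τ = (0.0100, -0.0400, 0.1900)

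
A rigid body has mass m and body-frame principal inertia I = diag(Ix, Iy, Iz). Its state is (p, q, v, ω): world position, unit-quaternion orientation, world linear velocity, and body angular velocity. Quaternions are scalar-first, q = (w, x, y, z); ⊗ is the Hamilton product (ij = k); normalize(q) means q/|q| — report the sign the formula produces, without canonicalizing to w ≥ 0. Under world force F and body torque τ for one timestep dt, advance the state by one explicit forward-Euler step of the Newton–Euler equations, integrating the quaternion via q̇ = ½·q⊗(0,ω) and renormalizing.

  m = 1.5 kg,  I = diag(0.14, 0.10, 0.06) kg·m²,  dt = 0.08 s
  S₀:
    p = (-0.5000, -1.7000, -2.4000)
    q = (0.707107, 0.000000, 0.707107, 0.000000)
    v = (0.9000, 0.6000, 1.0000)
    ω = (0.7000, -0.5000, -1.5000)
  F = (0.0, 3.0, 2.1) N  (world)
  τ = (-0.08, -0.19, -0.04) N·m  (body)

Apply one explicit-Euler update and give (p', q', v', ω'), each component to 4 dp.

p' = (-0.4280, -1.6520, -2.3200)
q' = (0.7195, -0.0226, 0.6913, -0.0621)
v' = (0.9000, 0.7600, 1.1120)
ω' = (0.6714, -0.5848, -1.5720)

p + v·dt = (-0.4280, -1.6520, -2.3200)
v + (F/m)dt = (0.9000, 0.7600, 1.1120)
α = I⁻¹(τ − ω×Iω) = (-0.3571, -1.0600, -0.9000)
ω' = ω + α·dt = (0.6714, -0.5848, -1.5720)
2q̇ = q⊗(0,ω) = (0.3535535, -0.5656856, -0.3535535, -1.5556354)
q + ½dt·q⊗(0,ω), renormalized = (0.7195, -0.0226, 0.6913, -0.0621)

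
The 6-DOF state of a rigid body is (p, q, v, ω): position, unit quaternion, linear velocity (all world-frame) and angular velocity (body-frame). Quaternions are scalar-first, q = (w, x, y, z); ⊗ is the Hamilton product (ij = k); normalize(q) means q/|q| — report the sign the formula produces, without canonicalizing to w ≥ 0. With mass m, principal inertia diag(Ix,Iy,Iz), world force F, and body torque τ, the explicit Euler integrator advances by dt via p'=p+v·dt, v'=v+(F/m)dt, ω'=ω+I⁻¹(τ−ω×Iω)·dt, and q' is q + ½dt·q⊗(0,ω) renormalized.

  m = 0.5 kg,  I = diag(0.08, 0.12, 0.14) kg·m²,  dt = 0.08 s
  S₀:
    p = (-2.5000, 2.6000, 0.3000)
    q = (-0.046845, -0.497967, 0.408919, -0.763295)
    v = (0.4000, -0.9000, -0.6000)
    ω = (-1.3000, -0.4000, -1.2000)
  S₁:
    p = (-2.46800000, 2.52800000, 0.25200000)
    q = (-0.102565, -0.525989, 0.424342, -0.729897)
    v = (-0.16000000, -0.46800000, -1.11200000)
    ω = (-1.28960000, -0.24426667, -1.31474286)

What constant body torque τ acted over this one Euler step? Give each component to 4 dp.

ω₁ − ω₀ = (0.01040000, 0.15573333, -0.11474286)
gyro term ω₀×Iω₀ = (0.0096, -0.0936, 0.0208)
applied torque τ = (0.0200, 0.1400, -0.1800)

τ = (0.0200, 0.1400, -0.1800)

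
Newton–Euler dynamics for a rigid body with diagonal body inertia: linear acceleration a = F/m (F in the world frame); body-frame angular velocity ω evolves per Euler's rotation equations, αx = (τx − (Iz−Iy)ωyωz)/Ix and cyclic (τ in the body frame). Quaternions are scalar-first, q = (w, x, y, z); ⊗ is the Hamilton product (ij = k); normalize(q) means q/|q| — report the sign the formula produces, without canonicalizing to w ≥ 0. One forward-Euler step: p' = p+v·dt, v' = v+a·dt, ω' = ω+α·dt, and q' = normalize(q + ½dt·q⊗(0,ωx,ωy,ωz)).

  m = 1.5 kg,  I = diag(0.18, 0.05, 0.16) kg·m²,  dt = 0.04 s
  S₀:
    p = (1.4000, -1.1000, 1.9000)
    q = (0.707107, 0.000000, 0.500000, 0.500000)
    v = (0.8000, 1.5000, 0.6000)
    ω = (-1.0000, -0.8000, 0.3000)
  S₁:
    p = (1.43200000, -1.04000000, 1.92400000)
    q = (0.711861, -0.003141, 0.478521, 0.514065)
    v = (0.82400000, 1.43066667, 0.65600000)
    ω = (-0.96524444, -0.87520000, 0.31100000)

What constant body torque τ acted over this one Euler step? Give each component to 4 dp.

rate change Δω = (0.03475556, -0.07520000, 0.01100000)
precession coupling = (-0.0264, -0.0060, -0.1040)
I·α + gyro = (0.1300, -0.1000, -0.0600)

τ = (0.1300, -0.1000, -0.0600)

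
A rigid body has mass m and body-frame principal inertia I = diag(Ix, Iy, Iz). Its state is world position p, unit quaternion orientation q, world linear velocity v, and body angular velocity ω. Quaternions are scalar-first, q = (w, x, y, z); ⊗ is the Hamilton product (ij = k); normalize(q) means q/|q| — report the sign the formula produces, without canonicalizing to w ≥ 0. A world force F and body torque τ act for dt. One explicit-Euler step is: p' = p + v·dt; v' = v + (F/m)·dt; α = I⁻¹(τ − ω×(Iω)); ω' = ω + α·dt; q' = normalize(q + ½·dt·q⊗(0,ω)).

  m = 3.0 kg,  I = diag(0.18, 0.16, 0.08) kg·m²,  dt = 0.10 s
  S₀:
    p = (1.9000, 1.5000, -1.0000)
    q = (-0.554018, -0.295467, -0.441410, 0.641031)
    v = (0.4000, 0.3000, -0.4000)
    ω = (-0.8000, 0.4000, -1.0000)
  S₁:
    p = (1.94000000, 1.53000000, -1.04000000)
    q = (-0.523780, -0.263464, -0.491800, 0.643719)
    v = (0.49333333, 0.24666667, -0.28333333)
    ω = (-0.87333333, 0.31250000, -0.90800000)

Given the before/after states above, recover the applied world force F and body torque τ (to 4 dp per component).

F = (2.8000, -1.6000, 3.5000)
τ = (-0.1000, -0.0600, 0.0800)

v₁ − v₀ = (0.09333333, -0.05333333, 0.11666667)
applied force F = (2.8000, -1.6000, 3.5000)
rate change Δω = (-0.07333333, -0.08750000, 0.09200000)
τ = I·(Δω/dt) + ω₀×(Iω₀) = (-0.1000, -0.0600, 0.0800)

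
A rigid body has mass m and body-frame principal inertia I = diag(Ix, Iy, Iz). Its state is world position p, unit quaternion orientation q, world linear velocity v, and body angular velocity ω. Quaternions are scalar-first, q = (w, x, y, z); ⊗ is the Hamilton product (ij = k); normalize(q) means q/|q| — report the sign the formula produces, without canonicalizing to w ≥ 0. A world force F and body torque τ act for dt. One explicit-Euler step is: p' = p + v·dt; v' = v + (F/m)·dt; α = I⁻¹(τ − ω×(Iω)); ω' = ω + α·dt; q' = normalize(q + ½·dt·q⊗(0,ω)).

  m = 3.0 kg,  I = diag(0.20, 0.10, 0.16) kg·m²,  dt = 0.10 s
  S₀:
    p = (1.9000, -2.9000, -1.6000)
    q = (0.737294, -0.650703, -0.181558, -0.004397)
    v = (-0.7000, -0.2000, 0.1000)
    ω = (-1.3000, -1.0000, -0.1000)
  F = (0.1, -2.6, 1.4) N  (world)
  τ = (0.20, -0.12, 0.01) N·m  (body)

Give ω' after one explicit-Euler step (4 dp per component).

ω×(Iω) gyroscopic = (0.0060, 0.0052, -0.1300)
α = I⁻¹(τ − ω×Iω) = (0.9700, -1.2520, 0.8750)
ω' = ω + α·dt = (-1.2030, -1.1252, -0.0125)

ω' = (-1.2030, -1.1252, -0.0125)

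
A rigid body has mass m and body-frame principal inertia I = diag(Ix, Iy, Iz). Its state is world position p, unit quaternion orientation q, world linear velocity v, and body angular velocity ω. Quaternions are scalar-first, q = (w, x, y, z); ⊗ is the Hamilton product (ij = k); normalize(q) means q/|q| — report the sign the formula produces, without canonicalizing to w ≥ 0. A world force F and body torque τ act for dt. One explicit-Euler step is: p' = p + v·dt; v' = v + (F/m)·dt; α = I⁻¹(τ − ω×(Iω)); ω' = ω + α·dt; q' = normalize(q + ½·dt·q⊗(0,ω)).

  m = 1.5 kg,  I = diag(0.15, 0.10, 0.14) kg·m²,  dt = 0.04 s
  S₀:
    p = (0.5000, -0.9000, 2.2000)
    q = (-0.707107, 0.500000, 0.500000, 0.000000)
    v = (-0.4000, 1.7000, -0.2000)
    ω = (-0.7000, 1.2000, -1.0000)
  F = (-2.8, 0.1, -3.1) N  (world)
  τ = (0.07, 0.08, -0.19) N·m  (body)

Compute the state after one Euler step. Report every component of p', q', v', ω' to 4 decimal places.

p' = (0.4840, -0.8320, 2.1920)
q' = (-0.7117, 0.4996, 0.4927, 0.0331)
v' = (-0.4747, 1.7027, -0.2827)
ω' = (-0.6685, 1.2292, -1.0663)

angular accel α = (0.7867, 0.7300, -1.6571)
ω + α·dt = (-0.6685, 1.2292, -1.0663)
Hamilton product q⊗(0,ω) = (-0.2500000, -0.0050251, -0.3485284, 1.6571070)
q' = normalize(q + ½dt·q⊗(0,ω)) = (-0.7117, 0.4996, 0.4927, 0.0331)
p' = p + v·dt = (0.4840, -0.8320, 2.1920)
v' = v + a·dt = (-0.4747, 1.7027, -0.2827)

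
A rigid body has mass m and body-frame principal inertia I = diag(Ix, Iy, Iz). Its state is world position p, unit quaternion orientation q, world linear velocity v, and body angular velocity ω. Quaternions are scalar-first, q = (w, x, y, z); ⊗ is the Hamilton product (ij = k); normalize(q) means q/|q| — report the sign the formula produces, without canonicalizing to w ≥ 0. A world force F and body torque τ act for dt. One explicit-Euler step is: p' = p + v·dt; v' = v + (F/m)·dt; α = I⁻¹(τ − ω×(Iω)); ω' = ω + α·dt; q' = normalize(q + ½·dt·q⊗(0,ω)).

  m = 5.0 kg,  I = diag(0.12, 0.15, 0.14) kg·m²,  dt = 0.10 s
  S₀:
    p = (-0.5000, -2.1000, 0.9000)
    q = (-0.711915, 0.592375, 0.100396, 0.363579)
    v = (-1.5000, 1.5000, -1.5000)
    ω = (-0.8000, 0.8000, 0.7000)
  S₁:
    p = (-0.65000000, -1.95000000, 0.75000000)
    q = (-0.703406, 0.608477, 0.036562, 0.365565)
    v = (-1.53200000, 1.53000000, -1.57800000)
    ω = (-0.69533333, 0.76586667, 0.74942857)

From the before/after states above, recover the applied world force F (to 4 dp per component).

F = (-1.6000, 1.5000, -3.9000)

velocity change Δv = (-0.03200000, 0.03000000, -0.07800000)
m·(v₁−v₀)/dt = (-1.6000, 1.5000, -3.9000)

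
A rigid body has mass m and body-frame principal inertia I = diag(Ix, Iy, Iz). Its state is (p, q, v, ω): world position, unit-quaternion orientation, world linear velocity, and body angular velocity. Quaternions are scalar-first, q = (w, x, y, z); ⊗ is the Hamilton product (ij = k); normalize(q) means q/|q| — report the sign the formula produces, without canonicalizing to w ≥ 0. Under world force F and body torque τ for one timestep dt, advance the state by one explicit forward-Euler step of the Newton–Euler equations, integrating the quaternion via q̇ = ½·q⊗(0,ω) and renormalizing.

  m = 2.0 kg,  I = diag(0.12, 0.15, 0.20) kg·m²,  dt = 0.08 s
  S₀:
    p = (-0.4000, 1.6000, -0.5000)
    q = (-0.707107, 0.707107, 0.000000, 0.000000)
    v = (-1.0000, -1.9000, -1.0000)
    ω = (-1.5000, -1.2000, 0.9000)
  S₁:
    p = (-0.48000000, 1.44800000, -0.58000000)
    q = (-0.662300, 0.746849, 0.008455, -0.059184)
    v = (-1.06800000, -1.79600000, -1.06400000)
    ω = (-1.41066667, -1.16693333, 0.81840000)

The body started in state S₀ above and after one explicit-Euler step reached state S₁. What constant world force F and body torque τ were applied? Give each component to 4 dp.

velocity change Δv = (-0.06800000, 0.10400000, -0.06400000)
m·(v₁−v₀)/dt = (-1.7000, 2.6000, -1.6000)
Δω = ω₁−ω₀ = (0.08933333, 0.03306667, -0.08160000)
applied torque τ = (0.0800, 0.1700, -0.1500)

F = (-1.7000, 2.6000, -1.6000)
τ = (0.0800, 0.1700, -0.1500)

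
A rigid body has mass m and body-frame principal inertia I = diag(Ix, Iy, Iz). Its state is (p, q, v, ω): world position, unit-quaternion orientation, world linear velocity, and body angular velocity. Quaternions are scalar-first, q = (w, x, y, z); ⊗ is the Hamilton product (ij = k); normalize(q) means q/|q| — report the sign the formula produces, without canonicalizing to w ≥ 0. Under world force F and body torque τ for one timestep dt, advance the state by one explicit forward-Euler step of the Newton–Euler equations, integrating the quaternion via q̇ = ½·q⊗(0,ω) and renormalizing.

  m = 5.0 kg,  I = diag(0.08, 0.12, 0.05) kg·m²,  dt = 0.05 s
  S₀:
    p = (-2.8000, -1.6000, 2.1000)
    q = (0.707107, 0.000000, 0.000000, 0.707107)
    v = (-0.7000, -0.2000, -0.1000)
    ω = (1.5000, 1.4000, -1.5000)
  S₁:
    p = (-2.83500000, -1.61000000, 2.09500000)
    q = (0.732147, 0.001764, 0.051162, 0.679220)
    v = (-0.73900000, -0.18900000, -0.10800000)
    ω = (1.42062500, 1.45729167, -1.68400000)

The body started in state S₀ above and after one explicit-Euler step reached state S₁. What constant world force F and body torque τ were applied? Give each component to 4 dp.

velocity change Δv = (-0.03900000, 0.01100000, -0.00800000)
m·(v₁−v₀)/dt = (-3.9000, 1.1000, -0.8000)
rate change Δω = (-0.07937500, 0.05729167, -0.18400000)
gyro term ω₀×Iω₀ = (0.1470, -0.0675, 0.0840)
I·α + gyro = (0.0200, 0.0700, -0.1000)

F = (-3.9000, 1.1000, -0.8000)
τ = (0.0200, 0.0700, -0.1000)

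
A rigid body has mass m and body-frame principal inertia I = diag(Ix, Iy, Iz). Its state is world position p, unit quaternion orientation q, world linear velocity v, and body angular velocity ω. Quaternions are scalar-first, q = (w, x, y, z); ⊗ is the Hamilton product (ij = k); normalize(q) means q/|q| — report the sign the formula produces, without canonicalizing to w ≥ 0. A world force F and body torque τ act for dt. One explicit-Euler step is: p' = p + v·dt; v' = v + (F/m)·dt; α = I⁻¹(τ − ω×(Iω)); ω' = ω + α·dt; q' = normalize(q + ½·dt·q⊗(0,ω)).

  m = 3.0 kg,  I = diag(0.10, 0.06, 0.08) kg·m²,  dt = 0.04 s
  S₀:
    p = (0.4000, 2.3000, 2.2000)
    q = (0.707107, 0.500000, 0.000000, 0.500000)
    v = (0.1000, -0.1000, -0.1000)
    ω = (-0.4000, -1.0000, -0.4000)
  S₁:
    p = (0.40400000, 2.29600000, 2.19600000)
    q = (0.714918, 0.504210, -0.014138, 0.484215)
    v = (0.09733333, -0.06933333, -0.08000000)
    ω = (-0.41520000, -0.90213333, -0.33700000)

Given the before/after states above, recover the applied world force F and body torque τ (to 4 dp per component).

F = (-0.2000, 2.3000, 1.5000)
τ = (-0.0300, 0.1500, 0.1100)

ω₁ − ω₀ = (-0.01520000, 0.09786667, 0.06300000)
τ = I·(Δω/dt) + ω₀×(Iω₀) = (-0.0300, 0.1500, 0.1100)
Δv = v₁−v₀ = (-0.00266667, 0.03066667, 0.02000000)
F = m·Δv/dt = (-0.2000, 2.3000, 1.5000)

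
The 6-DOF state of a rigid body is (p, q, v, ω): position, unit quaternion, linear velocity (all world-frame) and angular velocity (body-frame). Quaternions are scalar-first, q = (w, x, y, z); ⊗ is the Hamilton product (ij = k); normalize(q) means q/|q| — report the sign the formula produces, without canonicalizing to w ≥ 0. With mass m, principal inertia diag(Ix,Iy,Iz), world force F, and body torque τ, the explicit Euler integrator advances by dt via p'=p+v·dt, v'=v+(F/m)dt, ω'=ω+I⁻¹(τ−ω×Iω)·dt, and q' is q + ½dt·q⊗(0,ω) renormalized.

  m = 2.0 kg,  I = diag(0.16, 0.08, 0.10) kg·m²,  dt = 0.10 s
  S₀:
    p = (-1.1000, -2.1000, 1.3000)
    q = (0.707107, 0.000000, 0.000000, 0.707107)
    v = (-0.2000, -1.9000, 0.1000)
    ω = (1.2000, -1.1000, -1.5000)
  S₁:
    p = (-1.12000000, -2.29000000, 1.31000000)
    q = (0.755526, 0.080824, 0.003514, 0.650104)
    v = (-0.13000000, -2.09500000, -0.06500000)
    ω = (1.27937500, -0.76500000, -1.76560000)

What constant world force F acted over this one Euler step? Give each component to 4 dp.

F = (1.4000, -3.9000, -3.3000)

velocity change Δv = (0.07000000, -0.19500000, -0.16500000)
F = m·Δv/dt = (1.4000, -3.9000, -3.3000)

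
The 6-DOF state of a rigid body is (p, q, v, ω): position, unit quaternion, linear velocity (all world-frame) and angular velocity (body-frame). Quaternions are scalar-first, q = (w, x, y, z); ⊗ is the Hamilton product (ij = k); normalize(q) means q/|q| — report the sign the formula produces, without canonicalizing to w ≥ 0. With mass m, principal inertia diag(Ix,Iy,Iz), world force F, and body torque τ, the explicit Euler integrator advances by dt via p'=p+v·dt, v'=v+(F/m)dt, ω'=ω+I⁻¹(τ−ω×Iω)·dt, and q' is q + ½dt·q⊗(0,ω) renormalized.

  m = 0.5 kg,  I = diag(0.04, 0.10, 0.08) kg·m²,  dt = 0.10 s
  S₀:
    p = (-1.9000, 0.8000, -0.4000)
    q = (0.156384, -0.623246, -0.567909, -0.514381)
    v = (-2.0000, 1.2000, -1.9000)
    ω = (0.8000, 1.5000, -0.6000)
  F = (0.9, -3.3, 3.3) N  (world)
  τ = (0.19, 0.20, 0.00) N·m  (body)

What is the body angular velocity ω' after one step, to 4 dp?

ω' = (1.2300, 1.6808, -0.6900)

precession coupling ω×(Iω) = (0.0180, 0.0192, 0.0720)
(τ − ω×Iω)/I = (4.3000, 1.8080, -0.9000)
new body rate ω' = (1.2300, 1.6808, -0.6900)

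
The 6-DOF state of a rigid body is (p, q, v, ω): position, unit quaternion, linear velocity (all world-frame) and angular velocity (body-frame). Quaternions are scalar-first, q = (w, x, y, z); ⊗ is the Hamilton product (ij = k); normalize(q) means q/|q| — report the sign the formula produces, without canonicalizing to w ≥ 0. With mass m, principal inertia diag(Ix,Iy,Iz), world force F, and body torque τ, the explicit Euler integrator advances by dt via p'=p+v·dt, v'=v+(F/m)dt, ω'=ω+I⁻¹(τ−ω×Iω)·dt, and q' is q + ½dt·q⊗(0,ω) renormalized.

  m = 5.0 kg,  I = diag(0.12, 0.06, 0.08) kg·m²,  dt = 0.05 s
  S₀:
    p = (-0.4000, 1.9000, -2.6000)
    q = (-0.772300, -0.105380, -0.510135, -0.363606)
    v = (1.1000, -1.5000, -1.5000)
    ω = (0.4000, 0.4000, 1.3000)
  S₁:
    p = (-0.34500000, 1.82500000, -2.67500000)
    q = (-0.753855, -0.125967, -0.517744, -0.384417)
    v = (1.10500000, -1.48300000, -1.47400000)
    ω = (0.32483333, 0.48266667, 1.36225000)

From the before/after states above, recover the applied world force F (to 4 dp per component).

F = (0.5000, 1.7000, 2.6000)

Δv = v₁−v₀ = (0.00500000, 0.01700000, 0.02600000)
applied force F = (0.5000, 1.7000, 2.6000)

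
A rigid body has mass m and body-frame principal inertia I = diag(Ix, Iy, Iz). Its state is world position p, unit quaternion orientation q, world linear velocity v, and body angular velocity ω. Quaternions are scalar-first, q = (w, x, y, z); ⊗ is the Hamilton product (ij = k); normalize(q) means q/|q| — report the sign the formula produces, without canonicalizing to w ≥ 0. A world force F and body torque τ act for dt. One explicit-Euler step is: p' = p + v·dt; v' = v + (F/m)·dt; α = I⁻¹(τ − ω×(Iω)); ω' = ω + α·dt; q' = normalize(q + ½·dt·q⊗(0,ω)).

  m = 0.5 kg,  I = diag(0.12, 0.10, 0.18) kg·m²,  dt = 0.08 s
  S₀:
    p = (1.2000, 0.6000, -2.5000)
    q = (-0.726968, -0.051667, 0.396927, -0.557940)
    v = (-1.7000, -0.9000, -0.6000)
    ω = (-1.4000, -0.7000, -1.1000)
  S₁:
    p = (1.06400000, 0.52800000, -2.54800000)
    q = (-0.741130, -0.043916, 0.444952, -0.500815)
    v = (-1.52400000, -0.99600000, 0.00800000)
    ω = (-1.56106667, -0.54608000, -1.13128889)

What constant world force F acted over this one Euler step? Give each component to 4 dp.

F = (1.1000, -0.6000, 3.8000)

velocity change Δv = (0.17600000, -0.09600000, 0.60800000)
m·(v₁−v₀)/dt = (1.1000, -0.6000, 3.8000)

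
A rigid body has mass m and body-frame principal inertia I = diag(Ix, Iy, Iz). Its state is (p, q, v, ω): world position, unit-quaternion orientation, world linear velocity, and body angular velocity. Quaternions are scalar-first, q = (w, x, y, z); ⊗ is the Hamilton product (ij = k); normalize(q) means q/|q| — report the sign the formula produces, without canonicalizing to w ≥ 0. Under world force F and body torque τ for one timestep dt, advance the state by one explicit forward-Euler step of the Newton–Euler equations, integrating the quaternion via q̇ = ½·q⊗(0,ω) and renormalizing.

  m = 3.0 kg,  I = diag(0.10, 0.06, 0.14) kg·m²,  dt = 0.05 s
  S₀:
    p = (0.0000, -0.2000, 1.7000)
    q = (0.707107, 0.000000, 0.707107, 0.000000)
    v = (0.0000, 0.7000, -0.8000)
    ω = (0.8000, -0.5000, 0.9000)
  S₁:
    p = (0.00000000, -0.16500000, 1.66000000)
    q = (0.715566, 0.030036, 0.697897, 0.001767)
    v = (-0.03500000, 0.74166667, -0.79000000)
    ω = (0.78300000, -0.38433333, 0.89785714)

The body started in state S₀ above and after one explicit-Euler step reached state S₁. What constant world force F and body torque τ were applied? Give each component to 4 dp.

F = (-2.1000, 2.5000, 0.6000)
τ = (-0.0700, 0.1100, 0.0100)

Δv = v₁−v₀ = (-0.03500000, 0.04166667, 0.01000000)
applied force F = (-2.1000, 2.5000, 0.6000)
Δω = ω₁−ω₀ = (-0.01700000, 0.11566667, -0.00214286)
applied torque τ = (-0.0700, 0.1100, 0.0100)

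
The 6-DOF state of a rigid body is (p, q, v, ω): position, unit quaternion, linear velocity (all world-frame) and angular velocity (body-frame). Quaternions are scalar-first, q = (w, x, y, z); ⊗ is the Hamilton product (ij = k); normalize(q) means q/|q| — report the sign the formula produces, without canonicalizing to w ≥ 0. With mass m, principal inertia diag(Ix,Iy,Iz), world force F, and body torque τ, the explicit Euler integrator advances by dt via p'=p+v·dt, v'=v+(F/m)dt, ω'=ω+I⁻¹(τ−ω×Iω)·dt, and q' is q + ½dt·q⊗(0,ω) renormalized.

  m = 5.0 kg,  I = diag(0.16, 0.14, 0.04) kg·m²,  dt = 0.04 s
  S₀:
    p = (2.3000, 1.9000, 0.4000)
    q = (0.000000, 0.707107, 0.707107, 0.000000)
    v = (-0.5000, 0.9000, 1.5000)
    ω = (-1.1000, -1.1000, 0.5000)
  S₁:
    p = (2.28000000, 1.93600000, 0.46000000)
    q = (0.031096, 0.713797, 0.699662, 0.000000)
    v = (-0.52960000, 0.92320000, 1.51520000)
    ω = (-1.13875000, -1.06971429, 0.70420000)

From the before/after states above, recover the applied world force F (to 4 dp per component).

v₁ − v₀ = (-0.02960000, 0.02320000, 0.01520000)
F = m·Δv/dt = (-3.7000, 2.9000, 1.9000)

F = (-3.7000, 2.9000, 1.9000)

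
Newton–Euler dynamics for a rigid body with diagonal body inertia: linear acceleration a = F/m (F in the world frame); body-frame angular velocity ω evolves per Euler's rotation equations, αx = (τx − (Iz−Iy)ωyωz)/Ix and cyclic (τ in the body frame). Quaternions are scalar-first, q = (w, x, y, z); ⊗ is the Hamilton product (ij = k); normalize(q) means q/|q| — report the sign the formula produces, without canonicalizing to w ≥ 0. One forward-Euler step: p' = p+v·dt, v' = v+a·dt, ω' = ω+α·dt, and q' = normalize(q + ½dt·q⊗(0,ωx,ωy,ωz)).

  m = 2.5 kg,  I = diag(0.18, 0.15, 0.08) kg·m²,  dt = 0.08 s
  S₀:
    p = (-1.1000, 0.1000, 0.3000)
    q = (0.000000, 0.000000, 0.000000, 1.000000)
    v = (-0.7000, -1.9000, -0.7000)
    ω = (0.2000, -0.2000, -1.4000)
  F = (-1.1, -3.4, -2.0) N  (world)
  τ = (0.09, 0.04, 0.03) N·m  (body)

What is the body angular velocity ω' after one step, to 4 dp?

ω×(Iω) gyroscopic = (-0.0196, -0.0280, 0.0012)
angular accel α = (0.6089, 0.4533, 0.3600)
ω + α·dt = (0.2487, -0.1637, -1.3712)

ω' = (0.2487, -0.1637, -1.3712)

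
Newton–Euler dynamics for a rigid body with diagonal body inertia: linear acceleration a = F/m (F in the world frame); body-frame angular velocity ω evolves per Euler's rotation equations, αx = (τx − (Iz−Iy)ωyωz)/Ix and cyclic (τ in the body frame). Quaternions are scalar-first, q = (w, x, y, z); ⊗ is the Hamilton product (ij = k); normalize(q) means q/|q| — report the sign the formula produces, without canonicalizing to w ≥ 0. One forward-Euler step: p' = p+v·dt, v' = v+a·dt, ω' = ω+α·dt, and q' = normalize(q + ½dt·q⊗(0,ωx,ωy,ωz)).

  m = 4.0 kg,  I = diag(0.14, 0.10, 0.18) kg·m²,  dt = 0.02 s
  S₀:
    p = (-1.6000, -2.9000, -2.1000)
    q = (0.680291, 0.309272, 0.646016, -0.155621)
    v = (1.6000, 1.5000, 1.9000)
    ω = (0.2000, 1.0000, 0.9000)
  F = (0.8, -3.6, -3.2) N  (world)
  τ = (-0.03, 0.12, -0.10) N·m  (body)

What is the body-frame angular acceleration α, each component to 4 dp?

α = (-0.7286, 1.2720, -0.5111)

gyro term ω×Iω = (0.0720, -0.0072, -0.0080)
(τ − ω×Iω)/I = (-0.7286, 1.2720, -0.5111)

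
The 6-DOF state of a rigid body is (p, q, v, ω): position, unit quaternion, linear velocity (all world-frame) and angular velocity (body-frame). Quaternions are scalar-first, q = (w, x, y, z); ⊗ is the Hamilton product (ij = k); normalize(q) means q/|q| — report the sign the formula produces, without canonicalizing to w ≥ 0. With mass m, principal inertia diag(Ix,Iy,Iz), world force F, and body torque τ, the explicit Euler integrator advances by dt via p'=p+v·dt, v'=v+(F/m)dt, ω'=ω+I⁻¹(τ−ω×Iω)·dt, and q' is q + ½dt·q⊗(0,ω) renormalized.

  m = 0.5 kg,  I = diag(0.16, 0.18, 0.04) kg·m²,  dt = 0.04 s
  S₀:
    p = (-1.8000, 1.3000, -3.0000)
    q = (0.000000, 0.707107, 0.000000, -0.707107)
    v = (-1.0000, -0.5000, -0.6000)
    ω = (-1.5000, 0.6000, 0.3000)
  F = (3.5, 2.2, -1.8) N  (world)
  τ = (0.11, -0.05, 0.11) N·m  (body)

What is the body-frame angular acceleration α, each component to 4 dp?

α = (0.8450, 0.0222, 3.2000)

precession coupling ω×(Iω) = (-0.0252, -0.0540, -0.0180)
(τ − ω×Iω)/I = (0.8450, 0.0222, 3.2000)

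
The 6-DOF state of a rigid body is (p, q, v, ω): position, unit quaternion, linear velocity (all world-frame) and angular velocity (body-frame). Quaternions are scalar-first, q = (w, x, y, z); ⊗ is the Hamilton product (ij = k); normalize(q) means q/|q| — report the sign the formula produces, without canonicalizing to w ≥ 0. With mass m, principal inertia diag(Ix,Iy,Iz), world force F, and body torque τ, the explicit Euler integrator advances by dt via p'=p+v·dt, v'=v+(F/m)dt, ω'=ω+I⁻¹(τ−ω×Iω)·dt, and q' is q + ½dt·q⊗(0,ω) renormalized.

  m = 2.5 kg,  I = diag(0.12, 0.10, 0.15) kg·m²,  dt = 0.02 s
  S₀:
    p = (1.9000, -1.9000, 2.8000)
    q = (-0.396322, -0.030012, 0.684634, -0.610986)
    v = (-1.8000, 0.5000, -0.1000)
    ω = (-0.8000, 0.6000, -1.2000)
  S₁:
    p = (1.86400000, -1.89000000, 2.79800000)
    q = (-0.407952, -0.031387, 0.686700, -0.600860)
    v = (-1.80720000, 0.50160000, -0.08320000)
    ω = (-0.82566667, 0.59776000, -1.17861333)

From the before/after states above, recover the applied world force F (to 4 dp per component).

F = (-0.9000, 0.2000, 2.1000)

v₁ − v₀ = (-0.00720000, 0.00160000, 0.01680000)
m·(v₁−v₀)/dt = (-0.9000, 0.2000, 2.1000)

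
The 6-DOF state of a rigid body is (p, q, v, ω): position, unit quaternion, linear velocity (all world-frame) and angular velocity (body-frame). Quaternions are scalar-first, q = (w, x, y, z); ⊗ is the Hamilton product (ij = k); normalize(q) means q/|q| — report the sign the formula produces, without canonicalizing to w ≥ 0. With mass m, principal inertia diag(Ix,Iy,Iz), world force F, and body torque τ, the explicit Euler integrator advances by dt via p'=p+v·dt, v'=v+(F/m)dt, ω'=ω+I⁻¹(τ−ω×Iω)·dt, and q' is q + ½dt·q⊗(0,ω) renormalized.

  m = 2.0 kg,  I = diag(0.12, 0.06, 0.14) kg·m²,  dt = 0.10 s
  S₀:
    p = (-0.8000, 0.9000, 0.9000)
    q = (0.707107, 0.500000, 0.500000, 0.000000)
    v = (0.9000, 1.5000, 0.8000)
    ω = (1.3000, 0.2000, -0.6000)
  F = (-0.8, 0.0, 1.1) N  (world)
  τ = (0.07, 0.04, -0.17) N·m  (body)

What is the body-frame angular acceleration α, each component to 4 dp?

ω×(Iω) gyroscopic = (-0.0096, 0.0156, -0.0156)
angular accel α = (0.6633, 0.4067, -1.1029)

α = (0.6633, 0.4067, -1.1029)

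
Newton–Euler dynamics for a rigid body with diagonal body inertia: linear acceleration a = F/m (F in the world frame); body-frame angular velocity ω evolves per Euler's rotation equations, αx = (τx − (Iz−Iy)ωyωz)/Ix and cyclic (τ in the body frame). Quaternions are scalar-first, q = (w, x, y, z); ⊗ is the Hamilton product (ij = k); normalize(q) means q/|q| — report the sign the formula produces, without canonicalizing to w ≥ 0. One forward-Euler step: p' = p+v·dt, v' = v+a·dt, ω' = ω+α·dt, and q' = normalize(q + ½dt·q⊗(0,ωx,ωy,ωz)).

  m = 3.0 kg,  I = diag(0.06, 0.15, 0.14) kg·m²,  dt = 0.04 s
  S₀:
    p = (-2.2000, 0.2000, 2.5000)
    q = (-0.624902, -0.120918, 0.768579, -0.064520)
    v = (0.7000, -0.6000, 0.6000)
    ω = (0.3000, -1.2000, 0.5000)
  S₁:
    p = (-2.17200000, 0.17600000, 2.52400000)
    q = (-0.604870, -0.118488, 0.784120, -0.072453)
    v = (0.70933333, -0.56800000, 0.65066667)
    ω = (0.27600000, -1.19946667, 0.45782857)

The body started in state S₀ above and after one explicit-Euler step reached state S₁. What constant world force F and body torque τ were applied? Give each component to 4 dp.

F = (0.7000, 2.4000, 3.8000)
τ = (-0.0300, -0.0100, -0.1800)

Δv = v₁−v₀ = (0.00933333, 0.03200000, 0.05066667)
m·(v₁−v₀)/dt = (0.7000, 2.4000, 3.8000)
Δω = ω₁−ω₀ = (-0.02400000, 0.00053333, -0.04217143)
I·α + gyro = (-0.0300, -0.0100, -0.1800)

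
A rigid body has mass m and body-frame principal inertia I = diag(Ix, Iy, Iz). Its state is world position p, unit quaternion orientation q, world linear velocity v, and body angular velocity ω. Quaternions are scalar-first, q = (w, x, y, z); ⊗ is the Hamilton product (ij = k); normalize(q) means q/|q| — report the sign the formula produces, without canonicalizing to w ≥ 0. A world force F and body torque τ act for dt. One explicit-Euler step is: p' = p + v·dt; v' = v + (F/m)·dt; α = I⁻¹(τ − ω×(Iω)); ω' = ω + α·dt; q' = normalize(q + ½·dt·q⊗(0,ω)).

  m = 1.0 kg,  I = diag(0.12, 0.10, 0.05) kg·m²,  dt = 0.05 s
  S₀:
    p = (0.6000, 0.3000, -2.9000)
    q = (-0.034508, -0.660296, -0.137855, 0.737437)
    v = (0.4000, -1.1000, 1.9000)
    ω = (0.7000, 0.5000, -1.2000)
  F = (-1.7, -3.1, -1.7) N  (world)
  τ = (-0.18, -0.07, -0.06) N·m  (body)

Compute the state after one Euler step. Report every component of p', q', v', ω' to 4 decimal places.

p' = (0.6200, 0.2450, -2.8050)
q' = (0.0009, -0.6655, -0.1451, 0.7321)
v' = (0.3150, -1.2550, 1.8150)
ω' = (0.6125, 0.4944, -1.2530)

p + v·dt = (0.6200, 0.2450, -2.8050)
v' = v + a·dt = (0.3150, -1.2550, 1.8150)
angular accel α = (-1.7500, -0.1120, -1.0600)
new body rate ω' = (0.6125, 0.4944, -1.2530)
2q̇ = q⊗(0,ω) = (1.4160591, -0.2274481, -0.2934033, -0.1922399)
q + ½dt·q⊗(0,ω), renormalized = (0.0009, -0.6655, -0.1451, 0.7321)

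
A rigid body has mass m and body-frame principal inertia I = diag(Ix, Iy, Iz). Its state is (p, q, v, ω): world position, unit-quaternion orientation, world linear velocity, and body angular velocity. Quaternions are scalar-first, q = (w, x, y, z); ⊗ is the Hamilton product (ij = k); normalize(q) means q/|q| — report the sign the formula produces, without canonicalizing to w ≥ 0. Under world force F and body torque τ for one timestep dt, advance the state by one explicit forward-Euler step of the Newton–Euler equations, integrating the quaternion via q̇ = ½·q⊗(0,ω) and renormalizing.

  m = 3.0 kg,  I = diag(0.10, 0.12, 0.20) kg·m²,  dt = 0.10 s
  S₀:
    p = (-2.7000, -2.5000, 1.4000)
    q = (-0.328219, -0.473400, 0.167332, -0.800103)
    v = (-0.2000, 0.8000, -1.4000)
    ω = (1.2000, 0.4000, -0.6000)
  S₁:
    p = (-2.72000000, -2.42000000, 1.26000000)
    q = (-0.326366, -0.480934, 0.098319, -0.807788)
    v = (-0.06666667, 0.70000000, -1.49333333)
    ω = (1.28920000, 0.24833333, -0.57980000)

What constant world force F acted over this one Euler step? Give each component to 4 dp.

Δv = v₁−v₀ = (0.13333333, -0.10000000, -0.09333333)
m·(v₁−v₀)/dt = (4.0000, -3.0000, -2.8000)

F = (4.0000, -3.0000, -2.8000)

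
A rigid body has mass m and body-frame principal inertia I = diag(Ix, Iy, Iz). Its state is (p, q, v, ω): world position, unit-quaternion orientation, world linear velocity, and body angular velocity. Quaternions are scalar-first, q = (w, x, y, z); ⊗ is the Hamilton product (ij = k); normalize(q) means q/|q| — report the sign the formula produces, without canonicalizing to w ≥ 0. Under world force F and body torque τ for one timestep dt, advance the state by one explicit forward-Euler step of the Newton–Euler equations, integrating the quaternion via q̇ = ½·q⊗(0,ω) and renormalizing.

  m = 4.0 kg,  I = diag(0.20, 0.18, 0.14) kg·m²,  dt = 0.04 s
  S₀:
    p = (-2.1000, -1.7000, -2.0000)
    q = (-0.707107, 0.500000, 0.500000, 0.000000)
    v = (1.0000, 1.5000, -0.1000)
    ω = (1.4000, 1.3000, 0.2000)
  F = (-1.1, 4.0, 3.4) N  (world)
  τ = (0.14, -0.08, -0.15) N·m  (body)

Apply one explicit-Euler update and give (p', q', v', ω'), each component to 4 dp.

p' = (-2.0600, -1.6400, -2.0040)
q' = (-0.7336, 0.4818, 0.4793, -0.0038)
v' = (0.9890, 1.5400, -0.0660)
ω' = (1.4301, 1.2785, 0.1675)

p' = p + v·dt = (-2.0600, -1.6400, -2.0040)
v' = v + a·dt = (0.9890, 1.5400, -0.0660)
(τ − ω×Iω)/I = (0.7520, -0.5378, -0.8114)
ω + α·dt = (1.4301, 1.2785, 0.1675)
q⊗(0,ω) = (-1.3500000, -0.8899498, -1.0192391, -0.1914214)
q' = normalize(q + ½dt·q⊗(0,ω)) = (-0.7336, 0.4818, 0.4793, -0.0038)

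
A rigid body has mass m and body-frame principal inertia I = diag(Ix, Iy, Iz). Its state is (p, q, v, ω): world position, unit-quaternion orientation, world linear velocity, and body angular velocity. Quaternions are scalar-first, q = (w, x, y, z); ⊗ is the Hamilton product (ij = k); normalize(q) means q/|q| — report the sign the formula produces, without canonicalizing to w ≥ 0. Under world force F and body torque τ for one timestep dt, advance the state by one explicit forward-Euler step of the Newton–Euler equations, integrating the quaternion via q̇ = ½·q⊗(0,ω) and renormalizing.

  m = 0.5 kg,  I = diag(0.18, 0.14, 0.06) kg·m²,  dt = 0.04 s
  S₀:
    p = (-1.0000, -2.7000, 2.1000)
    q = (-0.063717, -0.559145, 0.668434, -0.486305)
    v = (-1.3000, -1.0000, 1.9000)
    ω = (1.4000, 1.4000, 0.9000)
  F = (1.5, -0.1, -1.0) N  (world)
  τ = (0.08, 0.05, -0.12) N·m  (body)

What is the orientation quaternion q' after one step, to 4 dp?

q⊗(0,ω) = (0.2846699, 1.1932138, -0.2668003, -1.7759559)
q' = normalize(q + ½dt·q⊗(0,ω)) = (-0.0580, -0.5348, 0.6625, -0.5213)

q' = (-0.0580, -0.5348, 0.6625, -0.5213)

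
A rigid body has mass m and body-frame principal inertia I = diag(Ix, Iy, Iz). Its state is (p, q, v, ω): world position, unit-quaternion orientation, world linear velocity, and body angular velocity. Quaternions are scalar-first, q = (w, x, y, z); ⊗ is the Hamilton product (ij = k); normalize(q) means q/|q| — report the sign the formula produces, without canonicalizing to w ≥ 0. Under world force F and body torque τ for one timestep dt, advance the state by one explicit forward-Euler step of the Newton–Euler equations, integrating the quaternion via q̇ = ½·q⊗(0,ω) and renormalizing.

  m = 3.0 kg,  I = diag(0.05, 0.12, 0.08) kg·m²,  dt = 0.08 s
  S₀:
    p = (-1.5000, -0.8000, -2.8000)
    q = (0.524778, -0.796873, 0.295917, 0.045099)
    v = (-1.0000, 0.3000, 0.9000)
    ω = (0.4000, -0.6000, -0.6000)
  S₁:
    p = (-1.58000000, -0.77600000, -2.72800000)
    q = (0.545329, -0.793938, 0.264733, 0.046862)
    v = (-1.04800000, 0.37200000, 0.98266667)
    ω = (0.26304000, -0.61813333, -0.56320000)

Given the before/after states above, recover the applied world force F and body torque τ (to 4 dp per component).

F = (-1.8000, 2.7000, 3.1000)
τ = (-0.1000, -0.0200, 0.0200)

v₁ − v₀ = (-0.04800000, 0.07200000, 0.08266667)
F = m·Δv/dt = (-1.8000, 2.7000, 3.1000)
rate change Δω = (-0.13696000, -0.01813333, 0.03680000)
ω₀×(Iω₀) = (-0.0144, 0.0072, -0.0168)
applied torque τ = (-0.1000, -0.0200, 0.0200)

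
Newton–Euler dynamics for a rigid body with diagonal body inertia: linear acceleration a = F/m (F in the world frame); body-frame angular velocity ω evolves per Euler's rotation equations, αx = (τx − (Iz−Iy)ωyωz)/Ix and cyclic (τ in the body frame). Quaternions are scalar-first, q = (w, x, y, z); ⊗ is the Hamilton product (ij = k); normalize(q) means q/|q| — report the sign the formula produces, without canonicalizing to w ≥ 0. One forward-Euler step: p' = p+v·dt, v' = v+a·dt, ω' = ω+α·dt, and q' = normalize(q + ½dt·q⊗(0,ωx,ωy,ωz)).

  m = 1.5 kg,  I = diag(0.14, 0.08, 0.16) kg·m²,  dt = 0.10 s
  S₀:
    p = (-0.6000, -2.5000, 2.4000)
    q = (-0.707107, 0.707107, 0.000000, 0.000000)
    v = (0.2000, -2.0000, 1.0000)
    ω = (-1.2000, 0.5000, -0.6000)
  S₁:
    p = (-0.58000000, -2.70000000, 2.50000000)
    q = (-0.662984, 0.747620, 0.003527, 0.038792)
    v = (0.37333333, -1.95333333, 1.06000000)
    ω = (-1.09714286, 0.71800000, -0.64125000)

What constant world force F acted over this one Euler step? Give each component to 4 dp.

F = (2.6000, 0.7000, 0.9000)

Δv = v₁−v₀ = (0.17333333, 0.04666667, 0.06000000)
applied force F = (2.6000, 0.7000, 0.9000)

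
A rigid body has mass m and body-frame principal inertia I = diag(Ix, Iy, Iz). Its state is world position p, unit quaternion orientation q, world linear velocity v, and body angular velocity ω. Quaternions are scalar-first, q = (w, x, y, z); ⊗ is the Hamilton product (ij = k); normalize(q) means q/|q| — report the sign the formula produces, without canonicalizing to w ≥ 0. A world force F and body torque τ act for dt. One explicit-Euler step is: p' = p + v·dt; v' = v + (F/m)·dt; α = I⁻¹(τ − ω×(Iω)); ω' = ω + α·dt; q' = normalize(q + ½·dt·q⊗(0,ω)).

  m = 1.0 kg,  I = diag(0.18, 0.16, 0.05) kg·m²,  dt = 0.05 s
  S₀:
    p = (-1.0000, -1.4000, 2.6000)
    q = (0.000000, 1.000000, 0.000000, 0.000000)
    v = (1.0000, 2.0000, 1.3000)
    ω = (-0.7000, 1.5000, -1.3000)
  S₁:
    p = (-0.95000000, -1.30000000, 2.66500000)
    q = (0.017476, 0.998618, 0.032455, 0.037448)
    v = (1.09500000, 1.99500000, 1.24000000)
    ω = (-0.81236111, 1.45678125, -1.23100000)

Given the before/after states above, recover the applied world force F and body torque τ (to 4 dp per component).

Δv = v₁−v₀ = (0.09500000, -0.00500000, -0.06000000)
F = m·Δv/dt = (1.9000, -0.1000, -1.2000)
rate change Δω = (-0.11236111, -0.04321875, 0.06900000)
ω₀×(Iω₀) = (0.2145, 0.1183, 0.0210)
I·α + gyro = (-0.1900, -0.0200, 0.0900)

F = (1.9000, -0.1000, -1.2000)
τ = (-0.1900, -0.0200, 0.0900)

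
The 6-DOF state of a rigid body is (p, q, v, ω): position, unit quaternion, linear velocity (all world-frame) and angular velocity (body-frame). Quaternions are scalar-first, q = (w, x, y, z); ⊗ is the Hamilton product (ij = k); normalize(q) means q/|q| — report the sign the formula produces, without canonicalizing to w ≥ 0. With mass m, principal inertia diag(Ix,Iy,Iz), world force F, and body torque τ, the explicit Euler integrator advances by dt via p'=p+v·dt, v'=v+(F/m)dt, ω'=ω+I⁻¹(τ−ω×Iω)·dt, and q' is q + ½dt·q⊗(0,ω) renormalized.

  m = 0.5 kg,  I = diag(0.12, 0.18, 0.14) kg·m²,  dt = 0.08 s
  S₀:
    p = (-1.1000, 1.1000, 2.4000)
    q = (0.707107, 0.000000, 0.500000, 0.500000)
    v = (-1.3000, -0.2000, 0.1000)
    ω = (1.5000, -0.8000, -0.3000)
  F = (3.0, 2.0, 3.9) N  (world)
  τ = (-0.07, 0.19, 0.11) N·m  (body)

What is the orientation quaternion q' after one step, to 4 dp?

q' = (0.7274, 0.0523, 0.5062, 0.4604)

Hamilton product q⊗(0,ω) = (0.5500000, 1.3106605, 0.1843144, -0.9621321)
q' = normalize(q + ½dt·q⊗(0,ω)) = (0.7274, 0.0523, 0.5062, 0.4604)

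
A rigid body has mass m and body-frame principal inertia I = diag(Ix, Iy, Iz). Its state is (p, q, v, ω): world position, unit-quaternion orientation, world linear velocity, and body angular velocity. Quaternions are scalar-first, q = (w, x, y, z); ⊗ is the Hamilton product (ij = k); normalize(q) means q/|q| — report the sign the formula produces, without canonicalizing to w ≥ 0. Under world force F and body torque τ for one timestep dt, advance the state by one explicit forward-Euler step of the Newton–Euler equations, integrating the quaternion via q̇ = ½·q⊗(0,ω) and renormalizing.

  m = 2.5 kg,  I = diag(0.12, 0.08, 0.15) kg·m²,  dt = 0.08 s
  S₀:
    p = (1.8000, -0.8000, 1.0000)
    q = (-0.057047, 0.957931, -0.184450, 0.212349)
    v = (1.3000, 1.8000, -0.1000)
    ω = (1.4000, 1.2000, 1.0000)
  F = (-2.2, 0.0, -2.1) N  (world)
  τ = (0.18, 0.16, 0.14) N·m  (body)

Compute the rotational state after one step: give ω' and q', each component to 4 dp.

ω' = (1.4640, 1.4020, 1.1105)
q' = (-0.1099, 0.9339, -0.2129, 0.2654)

angular accel α = (0.8000, 2.5250, 1.3813)
ω' = ω + α·dt = (1.4640, 1.4020, 1.1105)
Hamilton product q⊗(0,ω) = (-1.3321124, -0.5191346, -0.7290988, 1.3507002)
updated quaternion q' = (-0.1099, 0.9339, -0.2129, 0.2654)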